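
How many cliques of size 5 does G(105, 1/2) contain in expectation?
E[# K_5] = C(105, 5) · (1/2)^C(5, 2) = 96560646 / 2^10 = 48280323/512 ≈ 94297.505859

For each 5-subset S of vertices (there are C(105, 5) = 96560646 such S), let X_S = 1 if S induces a K_5 (all C(5, 2) = 10 edges present). Then P(X_S = 1) = (1/2)^10 = 1/1024. By linearity of expectation, E[# K_5] = C(105, 5) · (1/2)^10 = 96560646 / 1024 = 48280323/512 ≈ 94297.505859.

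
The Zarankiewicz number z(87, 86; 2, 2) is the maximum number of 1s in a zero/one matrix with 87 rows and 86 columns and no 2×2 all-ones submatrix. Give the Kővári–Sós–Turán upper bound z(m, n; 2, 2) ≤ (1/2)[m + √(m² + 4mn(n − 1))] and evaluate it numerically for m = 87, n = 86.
z(87, 86; 2, 2) ≤ (1/2)[87 + √(87² + 4·87·86·85)] = (1/2)[87 + √2551449] = 842.1628

Kővári–Sós–Turán: let r_1, ..., r_87 be the row sums and z = Σ r_i the total number of 1s. Each pair of columns can share at most one row with both entries 1 (else a 2×2 all-ones block appears), so Σ_i C(r_i, 2) ≤ C(86, 2) = 3655. By convexity Σ_i C(r_i, 2) ≥ 87·C(z/87, 2) = z(z − 87)/(2·87), giving z² − 87z − 87·86·85 ≤ 0 and hence z ≤ (1/2)[87 + √(7569 + 4·635970)] = (1/2)[87 + √2551449] ≈ (1/2)(87 + 1597.3256) = 842.1628.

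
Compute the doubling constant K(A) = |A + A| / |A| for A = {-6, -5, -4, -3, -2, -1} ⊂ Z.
K = |A + A| / |A| = 11/6

Enumerate A + A = {a + b : a, b ∈ A}. With |A| = 6, there are |A|^2 = 36 ordered sum pairs; collecting distinct values, A + A = {-12, -11, -10, -9, -8, -7, -6, -5, -4, -3, -2}, so |A + A| = 11. Thus K = 11/6. Here |A + A| = 2|A| − 1 = 11, the minimum possible — so K = 11/6 is minimal, which holds iff A is an arithmetic progression.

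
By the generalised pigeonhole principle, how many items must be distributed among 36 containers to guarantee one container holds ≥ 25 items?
n = (25 − 1)·36 + 1 = 865

By the generalised pigeonhole principle, to guarantee some box contains ≥ r objects we need more than (r − 1) · k objects total. Threshold: n = (r − 1) · k + 1. With r = 25 and k = 36: n = 24 · 36 + 1 = 864 + 1 = 865. For n = 864 = 24 · 36, we can put exactly 24 objects in every box, avoiding 25 in any single one — so 865 is tight.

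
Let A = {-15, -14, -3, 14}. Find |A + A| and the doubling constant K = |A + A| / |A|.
K = |A + A| / |A| = 10/4 = 5/2

Enumerate A + A = {a + b : a, b ∈ A}. With |A| = 4, there are |A|^2 = 16 ordered sum pairs; collecting distinct values, A + A = {-30, -29, -28, -18, -17, -6, -1, 0, 11, 28}, so |A + A| = 10. Thus K = 10/4 = 5/2. For comparison, the minimum possible |A + A| over all 4-element sets is 2·4 − 1 = 7 (so min K = 7/4), attained only by arithmetic progressions.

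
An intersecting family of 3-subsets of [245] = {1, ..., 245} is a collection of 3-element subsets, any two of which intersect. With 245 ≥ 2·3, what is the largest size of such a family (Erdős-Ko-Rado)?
max |F| = C(244, 2) = 29646

The Erdős-Ko-Rado theorem states: for n ≥ 2k, an intersecting family of k-subsets of an n-element set has size at most C(n − 1, k − 1), with equality for 'star' families {A ⊆ [n] : |A| = k, i ∈ A} (fix an element i). For n = 245, k = 3: C(244, 2) = 29646.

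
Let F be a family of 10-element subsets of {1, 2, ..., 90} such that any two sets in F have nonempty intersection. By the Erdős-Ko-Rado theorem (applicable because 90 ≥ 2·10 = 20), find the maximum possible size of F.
max |F| = C(89, 9) = 635627275767

Erdős-Ko-Rado (1961): when n ≥ 2k, max |F| = C(n−1, k−1). The bound is attained by the star {A : i ∈ A} for any fixed i ∈ [n]. Here C(90−1, 10−1) = C(89, 9) = 635627275767.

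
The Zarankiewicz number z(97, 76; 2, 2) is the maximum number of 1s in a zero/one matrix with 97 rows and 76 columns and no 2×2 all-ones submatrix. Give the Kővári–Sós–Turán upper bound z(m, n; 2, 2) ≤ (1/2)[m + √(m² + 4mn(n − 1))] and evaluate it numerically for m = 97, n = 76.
z(97, 76; 2, 2) ≤ (1/2)[97 + √(97² + 4·97·76·75)] = (1/2)[97 + √2221009] = 793.6525

Kővári–Sós–Turán: let r_1, ..., r_97 be the row sums and z = Σ r_i the total number of 1s. Each pair of columns can share at most one row with both entries 1 (else a 2×2 all-ones block appears), so Σ_i C(r_i, 2) ≤ C(76, 2) = 2850. By convexity Σ_i C(r_i, 2) ≥ 97·C(z/97, 2) = z(z − 97)/(2·97), giving z² − 97z − 97·76·75 ≤ 0 and hence z ≤ (1/2)[97 + √(9409 + 4·552900)] = (1/2)[97 + √2221009] ≈ (1/2)(97 + 1490.305) = 793.6525.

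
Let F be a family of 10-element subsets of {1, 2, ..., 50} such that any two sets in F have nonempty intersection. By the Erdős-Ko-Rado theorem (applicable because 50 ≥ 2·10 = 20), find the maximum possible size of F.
max |F| = C(49, 9) = 2054455634

Erdős-Ko-Rado (1961): when n ≥ 2k, max |F| = C(n−1, k−1). The bound is attained by the star {A : i ∈ A} for any fixed i ∈ [n]. Here C(50−1, 10−1) = C(49, 9) = 2054455634.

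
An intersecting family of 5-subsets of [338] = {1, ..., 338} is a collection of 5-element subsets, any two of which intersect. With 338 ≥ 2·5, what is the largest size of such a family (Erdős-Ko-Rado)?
max |F| = C(337, 4) = 527897020

Erdős-Ko-Rado (1961): when n ≥ 2k, max |F| = C(n−1, k−1). The bound is attained by the star {A : i ∈ A} for any fixed i ∈ [n]. Here C(338−1, 5−1) = C(337, 4) = 527897020.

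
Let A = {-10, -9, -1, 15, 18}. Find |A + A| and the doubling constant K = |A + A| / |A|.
K = |A + A| / |A| = 15/5 = 3

Enumerate A + A = {a + b : a, b ∈ A}. With |A| = 5, there are |A|^2 = 25 ordered sum pairs; collecting distinct values, A + A = {-20, -19, -18, -11, -10, -2, 5, 6, 8, 9, 14, 17, 30, 33, 36}, so |A + A| = 15. Thus K = 15/5 = 3. For comparison, the minimum possible |A + A| over all 5-element sets is 2·5 − 1 = 9 (so min K = 9/5), attained only by arithmetic progressions.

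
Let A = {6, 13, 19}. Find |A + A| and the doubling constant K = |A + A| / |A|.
K = |A + A| / |A| = 6/3 = 2

Enumerate A + A = {a + b : a, b ∈ A}. With |A| = 3, there are |A|^2 = 9 ordered sum pairs; collecting distinct values, A + A = {12, 19, 25, 26, 32, 38}, so |A + A| = 6. Thus K = 6/3 = 2. For comparison, the minimum possible |A + A| over all 3-element sets is 2·3 − 1 = 5 (so min K = 5/3), attained only by arithmetic progressions.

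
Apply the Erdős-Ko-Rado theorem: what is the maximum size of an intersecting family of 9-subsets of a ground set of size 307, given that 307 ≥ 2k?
max |F| = C(306, 8) = 1738532589399450

Erdős-Ko-Rado (1961): when n ≥ 2k, max |F| = C(n−1, k−1). The bound is attained by the star {A : i ∈ A} for any fixed i ∈ [n]. Here C(307−1, 9−1) = C(306, 8) = 1738532589399450.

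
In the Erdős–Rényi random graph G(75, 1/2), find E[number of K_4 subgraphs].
E[# K_4] = C(75, 4) · (1/2)^C(4, 2) = 1215450 / 2^6 = 607725/32 = 18991.40625

For each 4-subset S of vertices (there are C(75, 4) = 1215450 such S), let X_S = 1 if S induces a K_4 (all C(4, 2) = 6 edges present). Then P(X_S = 1) = (1/2)^6 = 1/64. By linearity of expectation, E[# K_4] = C(75, 4) · (1/2)^6 = 1215450 / 64 = 607725/32 = 18991.40625.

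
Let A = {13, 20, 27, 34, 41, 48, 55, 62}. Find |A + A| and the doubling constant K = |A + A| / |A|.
K = |A + A| / |A| = 15/8

Enumerate A + A = {a + b : a, b ∈ A}. With |A| = 8, there are |A|^2 = 64 ordered sum pairs; collecting distinct values, A + A = {26, 33, 40, 47, 54, 61, 68, 75, 82, 89, 96, 103, 110, 117, 124}, so |A + A| = 15. Thus K = 15/8. Here |A + A| = 2|A| − 1 = 15, the minimum possible — so K = 15/8 is minimal, which holds iff A is an arithmetic progression.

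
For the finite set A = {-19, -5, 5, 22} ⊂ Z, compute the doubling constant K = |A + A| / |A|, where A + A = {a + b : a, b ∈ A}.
K = |A + A| / |A| = 10/4 = 5/2

Enumerate A + A = {a + b : a, b ∈ A}. With |A| = 4, there are |A|^2 = 16 ordered sum pairs; collecting distinct values, A + A = {-38, -24, -14, -10, 0, 3, 10, 17, 27, 44}, so |A + A| = 10. Thus K = 10/4 = 5/2. For comparison, the minimum possible |A + A| over all 4-element sets is 2·4 − 1 = 7 (so min K = 7/4), attained only by arithmetic progressions.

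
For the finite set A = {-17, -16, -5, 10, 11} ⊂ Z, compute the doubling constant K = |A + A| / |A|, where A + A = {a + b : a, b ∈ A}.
K = |A + A| / |A| = 14/5

Enumerate A + A = {a + b : a, b ∈ A}. With |A| = 5, there are |A|^2 = 25 ordered sum pairs; collecting distinct values, A + A = {-34, -33, -32, -22, -21, -10, -7, -6, -5, 5, 6, 20, 21, 22}, so |A + A| = 14. Thus K = 14/5. For comparison, the minimum possible |A + A| over all 5-element sets is 2·5 − 1 = 9 (so min K = 9/5), attained only by arithmetic progressions.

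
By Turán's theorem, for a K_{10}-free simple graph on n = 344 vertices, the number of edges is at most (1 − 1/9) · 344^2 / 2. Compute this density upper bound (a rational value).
Turán density bound = (8/9) · 344^2/2 = 473344/9 ≈ 52593.7778

Turán's theorem: ex(n, K_{r+1}) is achieved by the complete r-partite Turán graph T(n, r) with parts as balanced as possible, and is at most (1 − 1/r) · n^2/2. For r = 9, n = 344: the density bound is (8/9) · 118336/2 = 473344/9 ≈ 52593.7778. The integer-valued extremum is e(T(344, 9)) = 52593, which is strictly less than the density bound 473344/9 since 9 ∤ 344 (the parts of T(344, 9) cannot all be equal).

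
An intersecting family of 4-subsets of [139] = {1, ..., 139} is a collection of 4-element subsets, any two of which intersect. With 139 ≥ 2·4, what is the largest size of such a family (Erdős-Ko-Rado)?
max |F| = C(138, 3) = 428536

The Erdős-Ko-Rado theorem states: for n ≥ 2k, an intersecting family of k-subsets of an n-element set has size at most C(n − 1, k − 1), with equality for 'star' families {A ⊆ [n] : |A| = k, i ∈ A} (fix an element i). For n = 139, k = 4: C(138, 3) = 428536.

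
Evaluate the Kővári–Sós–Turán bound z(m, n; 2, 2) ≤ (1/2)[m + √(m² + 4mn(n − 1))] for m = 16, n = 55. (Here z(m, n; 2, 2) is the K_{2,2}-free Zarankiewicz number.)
z(16, 55; 2, 2) ≤ (1/2)[16 + √(16² + 4·16·55·54)] = (1/2)[16 + √190336] = 226.1376

Kővári–Sós–Turán: let r_1, ..., r_16 be the row sums and z = Σ r_i the total number of 1s. Each pair of columns can share at most one row with both entries 1 (else a 2×2 all-ones block appears), so Σ_i C(r_i, 2) ≤ C(55, 2) = 1485. By convexity Σ_i C(r_i, 2) ≥ 16·C(z/16, 2) = z(z − 16)/(2·16), giving z² − 16z − 16·55·54 ≤ 0 and hence z ≤ (1/2)[16 + √(256 + 4·47520)] = (1/2)[16 + √190336] ≈ (1/2)(16 + 436.2751) = 226.1376.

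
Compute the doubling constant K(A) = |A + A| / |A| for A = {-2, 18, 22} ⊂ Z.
K = |A + A| / |A| = 6/3 = 2

Enumerate A + A = {a + b : a, b ∈ A}. With |A| = 3, there are |A|^2 = 9 ordered sum pairs; collecting distinct values, A + A = {-4, 16, 20, 36, 40, 44}, so |A + A| = 6. Thus K = 6/3 = 2. For comparison, the minimum possible |A + A| over all 3-element sets is 2·3 − 1 = 5 (so min K = 5/3), attained only by arithmetic progressions.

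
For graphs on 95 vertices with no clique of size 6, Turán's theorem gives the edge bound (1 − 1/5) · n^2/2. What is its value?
Turán density bound = (4/5) · 95^2/2 = 3610

Turán's theorem: ex(n, K_{r+1}) is achieved by the complete r-partite Turán graph T(n, r) with parts as balanced as possible, and is at most (1 − 1/r) · n^2/2. For r = 5, n = 95: the density bound is (4/5) · 9025/2 = 3610. Since 5 ∣ 95, the Turán graph T(95, 5) has parts of equal size 19, and its edge count e(T(95, 5)) = 3610 attains the density bound exactly.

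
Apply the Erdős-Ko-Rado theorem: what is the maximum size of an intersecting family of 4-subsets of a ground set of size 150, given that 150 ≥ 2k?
max |F| = C(149, 3) = 540274

Erdős-Ko-Rado (1961): when n ≥ 2k, max |F| = C(n−1, k−1). The bound is attained by the star {A : i ∈ A} for any fixed i ∈ [n]. Here C(150−1, 4−1) = C(149, 3) = 540274.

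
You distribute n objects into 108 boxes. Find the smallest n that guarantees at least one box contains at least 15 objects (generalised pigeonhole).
n = (15 − 1)·108 + 1 = 1513

By the generalised pigeonhole principle, to guarantee some box contains ≥ r objects we need more than (r − 1) · k objects total. Threshold: n = (r − 1) · k + 1. With r = 15 and k = 108: n = 14 · 108 + 1 = 1512 + 1 = 1513. For n = 1512 = 14 · 108, we can put exactly 14 objects in every box, avoiding 15 in any single one — so 1513 is tight.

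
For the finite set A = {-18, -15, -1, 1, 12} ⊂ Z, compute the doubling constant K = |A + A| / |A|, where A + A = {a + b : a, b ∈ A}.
K = |A + A| / |A| = 15/5 = 3

Enumerate A + A = {a + b : a, b ∈ A}. With |A| = 5, there are |A|^2 = 25 ordered sum pairs; collecting distinct values, A + A = {-36, -33, -30, -19, -17, -16, -14, -6, -3, -2, 0, 2, 11, 13, 24}, so |A + A| = 15. Thus K = 15/5 = 3. For comparison, the minimum possible |A + A| over all 5-element sets is 2·5 − 1 = 9 (so min K = 9/5), attained only by arithmetic progressions.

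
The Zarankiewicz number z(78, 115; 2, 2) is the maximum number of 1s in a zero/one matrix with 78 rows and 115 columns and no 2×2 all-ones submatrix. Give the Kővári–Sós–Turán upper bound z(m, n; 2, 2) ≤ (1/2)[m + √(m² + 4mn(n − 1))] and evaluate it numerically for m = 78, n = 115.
z(78, 115; 2, 2) ≤ (1/2)[78 + √(78² + 4·78·115·114)] = (1/2)[78 + √4096404] = 1050.9788

Kővári–Sós–Turán: let r_1, ..., r_78 be the row sums and z = Σ r_i the total number of 1s. Each pair of columns can share at most one row with both entries 1 (else a 2×2 all-ones block appears), so Σ_i C(r_i, 2) ≤ C(115, 2) = 6555. By convexity Σ_i C(r_i, 2) ≥ 78·C(z/78, 2) = z(z − 78)/(2·78), giving z² − 78z − 78·115·114 ≤ 0 and hence z ≤ (1/2)[78 + √(6084 + 4·1022580)] = (1/2)[78 + √4096404] ≈ (1/2)(78 + 2023.9575) = 1050.9788.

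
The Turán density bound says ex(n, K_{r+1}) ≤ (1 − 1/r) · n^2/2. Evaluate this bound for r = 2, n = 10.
Turán density bound = (1/2) · 10^2/2 = 25

Turán's theorem: ex(n, K_{r+1}) is achieved by the complete r-partite Turán graph T(n, r) with parts as balanced as possible, and is at most (1 − 1/r) · n^2/2. For r = 2, n = 10: the density bound is (1/2) · 100/2 = 25. Since 2 ∣ 10, the Turán graph T(10, 2) has parts of equal size 5, and its edge count e(T(10, 2)) = 25 attains the density bound exactly.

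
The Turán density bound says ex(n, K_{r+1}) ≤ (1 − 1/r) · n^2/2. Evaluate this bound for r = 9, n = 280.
Turán density bound = (8/9) · 280^2/2 = 313600/9 ≈ 34844.4444

Turán's theorem: ex(n, K_{r+1}) is achieved by the complete r-partite Turán graph T(n, r) with parts as balanced as possible, and is at most (1 − 1/r) · n^2/2. For r = 9, n = 280: the density bound is (8/9) · 78400/2 = 313600/9 ≈ 34844.4444. The integer-valued extremum is e(T(280, 9)) = 34844, which is strictly less than the density bound 313600/9 since 9 ∤ 280 (the parts of T(280, 9) cannot all be equal).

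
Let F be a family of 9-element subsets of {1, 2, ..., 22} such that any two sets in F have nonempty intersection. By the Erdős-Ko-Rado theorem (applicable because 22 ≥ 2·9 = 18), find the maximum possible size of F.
max |F| = C(21, 8) = 203490

Erdős-Ko-Rado (1961): when n ≥ 2k, max |F| = C(n−1, k−1). The bound is attained by the star {A : i ∈ A} for any fixed i ∈ [n]. Here C(22−1, 9−1) = C(21, 8) = 203490.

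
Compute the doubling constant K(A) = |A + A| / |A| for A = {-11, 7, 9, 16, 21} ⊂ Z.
K = |A + A| / |A| = 15/5 = 3

Enumerate A + A = {a + b : a, b ∈ A}. With |A| = 5, there are |A|^2 = 25 ordered sum pairs; collecting distinct values, A + A = {-22, -4, -2, 5, 10, 14, 16, 18, 23, 25, 28, 30, 32, 37, 42}, so |A + A| = 15. Thus K = 15/5 = 3. For comparison, the minimum possible |A + A| over all 5-element sets is 2·5 − 1 = 9 (so min K = 9/5), attained only by arithmetic progressions.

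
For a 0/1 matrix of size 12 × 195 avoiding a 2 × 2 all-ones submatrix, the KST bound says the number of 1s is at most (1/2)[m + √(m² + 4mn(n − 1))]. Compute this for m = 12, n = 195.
z(12, 195; 2, 2) ≤ (1/2)[12 + √(12² + 4·12·195·194)] = (1/2)[12 + √1815984] = 679.7923

Kővári–Sós–Turán: let r_1, ..., r_12 be the row sums and z = Σ r_i the total number of 1s. Each pair of columns can share at most one row with both entries 1 (else a 2×2 all-ones block appears), so Σ_i C(r_i, 2) ≤ C(195, 2) = 18915. By convexity Σ_i C(r_i, 2) ≥ 12·C(z/12, 2) = z(z − 12)/(2·12), giving z² − 12z − 12·195·194 ≤ 0 and hence z ≤ (1/2)[12 + √(144 + 4·453960)] = (1/2)[12 + √1815984] ≈ (1/2)(12 + 1347.5845) = 679.7923.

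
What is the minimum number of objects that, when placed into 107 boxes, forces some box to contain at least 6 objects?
n = (6 − 1)·107 + 1 = 536

By the generalised pigeonhole principle, to guarantee some box contains ≥ r objects we need more than (r − 1) · k objects total. Threshold: n = (r − 1) · k + 1. With r = 6 and k = 107: n = 5 · 107 + 1 = 535 + 1 = 536. For n = 535 = 5 · 107, we can put exactly 5 objects in every box, avoiding 6 in any single one — so 536 is tight.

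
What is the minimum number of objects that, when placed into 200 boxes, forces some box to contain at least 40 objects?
n = (40 − 1)·200 + 1 = 7801

By the generalised pigeonhole principle, to guarantee some box contains ≥ r objects we need more than (r − 1) · k objects total. Threshold: n = (r − 1) · k + 1. With r = 40 and k = 200: n = 39 · 200 + 1 = 7800 + 1 = 7801. For n = 7800 = 39 · 200, we can put exactly 39 objects in every box, avoiding 40 in any single one — so 7801 is tight.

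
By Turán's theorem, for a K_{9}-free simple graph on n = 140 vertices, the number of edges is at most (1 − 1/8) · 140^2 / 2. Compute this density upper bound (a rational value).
Turán density bound = (7/8) · 140^2/2 = 8575

Turán's theorem: ex(n, K_{r+1}) is achieved by the complete r-partite Turán graph T(n, r) with parts as balanced as possible, and is at most (1 − 1/r) · n^2/2. For r = 8, n = 140: the density bound is (7/8) · 19600/2 = 8575. The integer-valued extremum is e(T(140, 8)) = 8574, which is strictly less than the density bound 8575 since 8 ∤ 140 (the parts of T(140, 8) cannot all be equal).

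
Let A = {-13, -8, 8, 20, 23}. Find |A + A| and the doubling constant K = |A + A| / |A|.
K = |A + A| / |A| = 15/5 = 3

Enumerate A + A = {a + b : a, b ∈ A}. With |A| = 5, there are |A|^2 = 25 ordered sum pairs; collecting distinct values, A + A = {-26, -21, -16, -5, 0, 7, 10, 12, 15, 16, 28, 31, 40, 43, 46}, so |A + A| = 15. Thus K = 15/5 = 3. For comparison, the minimum possible |A + A| over all 5-element sets is 2·5 − 1 = 9 (so min K = 9/5), attained only by arithmetic progressions.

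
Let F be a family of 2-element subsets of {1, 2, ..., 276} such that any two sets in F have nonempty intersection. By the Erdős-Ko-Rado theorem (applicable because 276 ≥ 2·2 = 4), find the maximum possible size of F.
max |F| = C(275, 1) = 275

Erdős-Ko-Rado (1961): when n ≥ 2k, max |F| = C(n−1, k−1). The bound is attained by the star {A : i ∈ A} for any fixed i ∈ [n]. Here C(276−1, 2−1) = C(275, 1) = 275.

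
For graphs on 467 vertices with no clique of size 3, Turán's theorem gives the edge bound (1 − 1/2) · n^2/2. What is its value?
Turán density bound = (1/2) · 467^2/2 = 218089/4 ≈ 54522.25

Turán's theorem: ex(n, K_{r+1}) is achieved by the complete r-partite Turán graph T(n, r) with parts as balanced as possible, and is at most (1 − 1/r) · n^2/2. For r = 2, n = 467: the density bound is (1/2) · 218089/2 = 218089/4 ≈ 54522.25. The integer-valued extremum is e(T(467, 2)) = 54522, which is strictly less than the density bound 218089/4 since 2 ∤ 467 (the parts of T(467, 2) cannot all be equal).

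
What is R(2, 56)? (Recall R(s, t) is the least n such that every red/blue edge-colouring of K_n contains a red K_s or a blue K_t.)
R(2, 56) = 56

R(2, k) = k for all k ≥ 2: in a 2-colouring of K_k, either some edge is red (a red K_2) or all edges are blue (a blue K_k). And K_{55} coloured all-blue has no blue K_56, so R(2, 56) > 55. Hence R(2, 56) = 56.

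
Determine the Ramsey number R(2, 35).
R(2, 35) = 35

R(2, k) = k for all k ≥ 2: in a 2-colouring of K_k, either some edge is red (a red K_2) or all edges are blue (a blue K_k). And K_{34} coloured all-blue has no blue K_35, so R(2, 35) > 34. Hence R(2, 35) = 35.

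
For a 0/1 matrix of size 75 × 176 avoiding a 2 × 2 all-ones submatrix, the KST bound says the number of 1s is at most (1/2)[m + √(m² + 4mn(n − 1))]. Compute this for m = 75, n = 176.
z(75, 176; 2, 2) ≤ (1/2)[75 + √(75² + 4·75·176·175)] = (1/2)[75 + √9245625] = 1557.831

Kővári–Sós–Turán: let r_1, ..., r_75 be the row sums and z = Σ r_i the total number of 1s. Each pair of columns can share at most one row with both entries 1 (else a 2×2 all-ones block appears), so Σ_i C(r_i, 2) ≤ C(176, 2) = 15400. By convexity Σ_i C(r_i, 2) ≥ 75·C(z/75, 2) = z(z − 75)/(2·75), giving z² − 75z − 75·176·175 ≤ 0 and hence z ≤ (1/2)[75 + √(5625 + 4·2310000)] = (1/2)[75 + √9245625] ≈ (1/2)(75 + 3040.6619) = 1557.831.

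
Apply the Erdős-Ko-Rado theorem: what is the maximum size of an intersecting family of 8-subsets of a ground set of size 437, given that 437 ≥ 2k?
max |F| = C(436, 7) = 566177111207280

Erdős-Ko-Rado (1961): when n ≥ 2k, max |F| = C(n−1, k−1). The bound is attained by the star {A : i ∈ A} for any fixed i ∈ [n]. Here C(437−1, 8−1) = C(436, 7) = 566177111207280.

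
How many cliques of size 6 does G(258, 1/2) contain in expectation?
E[# K_6] = C(258, 6) · (1/2)^C(6, 2) = 386326692928 / 2^15 = 6036354577/512 ≈ 11789755.033203

For each 6-subset S of vertices (there are C(258, 6) = 386326692928 such S), let X_S = 1 if S induces a K_6 (all C(6, 2) = 15 edges present). Then P(X_S = 1) = (1/2)^15 = 1/32768. By linearity of expectation, E[# K_6] = C(258, 6) · (1/2)^15 = 386326692928 / 32768 = 6036354577/512 ≈ 11789755.033203.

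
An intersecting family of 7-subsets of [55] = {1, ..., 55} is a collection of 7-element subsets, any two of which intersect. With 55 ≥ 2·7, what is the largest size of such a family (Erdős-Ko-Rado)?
max |F| = C(54, 6) = 25827165

The Erdős-Ko-Rado theorem states: for n ≥ 2k, an intersecting family of k-subsets of an n-element set has size at most C(n − 1, k − 1), with equality for 'star' families {A ⊆ [n] : |A| = k, i ∈ A} (fix an element i). For n = 55, k = 7: C(54, 6) = 25827165.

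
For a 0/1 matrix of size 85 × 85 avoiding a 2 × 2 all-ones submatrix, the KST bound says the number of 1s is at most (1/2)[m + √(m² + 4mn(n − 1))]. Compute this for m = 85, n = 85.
z(85, 85; 2, 2) ≤ (1/2)[85 + √(85² + 4·85·85·84)] = (1/2)[85 + √2434825] = 822.6963

Kővári–Sós–Turán: let r_1, ..., r_85 be the row sums and z = Σ r_i the total number of 1s. Each pair of columns can share at most one row with both entries 1 (else a 2×2 all-ones block appears), so Σ_i C(r_i, 2) ≤ C(85, 2) = 3570. By convexity Σ_i C(r_i, 2) ≥ 85·C(z/85, 2) = z(z − 85)/(2·85), giving z² − 85z − 85·85·84 ≤ 0 and hence z ≤ (1/2)[85 + √(7225 + 4·606900)] = (1/2)[85 + √2434825] ≈ (1/2)(85 + 1560.3926) = 822.6963.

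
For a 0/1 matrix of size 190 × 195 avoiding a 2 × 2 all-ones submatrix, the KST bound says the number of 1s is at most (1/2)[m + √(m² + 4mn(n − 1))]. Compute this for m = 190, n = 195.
z(190, 195; 2, 2) ≤ (1/2)[190 + √(190² + 4·190·195·194)] = (1/2)[190 + √28786900] = 2777.6712

Kővári–Sós–Turán: let r_1, ..., r_190 be the row sums and z = Σ r_i the total number of 1s. Each pair of columns can share at most one row with both entries 1 (else a 2×2 all-ones block appears), so Σ_i C(r_i, 2) ≤ C(195, 2) = 18915. By convexity Σ_i C(r_i, 2) ≥ 190·C(z/190, 2) = z(z − 190)/(2·190), giving z² − 190z − 190·195·194 ≤ 0 and hence z ≤ (1/2)[190 + √(36100 + 4·7187700)] = (1/2)[190 + √28786900] ≈ (1/2)(190 + 5365.3425) = 2777.6712.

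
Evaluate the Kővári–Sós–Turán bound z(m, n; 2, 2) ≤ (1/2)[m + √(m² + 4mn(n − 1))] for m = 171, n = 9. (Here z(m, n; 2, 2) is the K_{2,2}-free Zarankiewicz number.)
z(171, 9; 2, 2) ≤ (1/2)[171 + √(171² + 4·171·9·8)] = (1/2)[171 + √78489] = 225.5794

Kővári–Sós–Turán: let r_1, ..., r_171 be the row sums and z = Σ r_i the total number of 1s. Each pair of columns can share at most one row with both entries 1 (else a 2×2 all-ones block appears), so Σ_i C(r_i, 2) ≤ C(9, 2) = 36. By convexity Σ_i C(r_i, 2) ≥ 171·C(z/171, 2) = z(z − 171)/(2·171), giving z² − 171z − 171·9·8 ≤ 0 and hence z ≤ (1/2)[171 + √(29241 + 4·12312)] = (1/2)[171 + √78489] ≈ (1/2)(171 + 280.1589) = 225.5794.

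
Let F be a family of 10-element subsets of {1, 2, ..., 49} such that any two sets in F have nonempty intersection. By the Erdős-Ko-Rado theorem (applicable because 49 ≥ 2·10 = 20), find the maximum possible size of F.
max |F| = C(48, 9) = 1677106640

The Erdős-Ko-Rado theorem states: for n ≥ 2k, an intersecting family of k-subsets of an n-element set has size at most C(n − 1, k − 1), with equality for 'star' families {A ⊆ [n] : |A| = k, i ∈ A} (fix an element i). For n = 49, k = 10: C(48, 9) = 1677106640.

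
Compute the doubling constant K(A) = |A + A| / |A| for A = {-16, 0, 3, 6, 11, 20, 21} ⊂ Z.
K = |A + A| / |A| = 27/7

Enumerate A + A = {a + b : a, b ∈ A}. With |A| = 7, there are |A|^2 = 49 ordered sum pairs; collecting distinct values, A + A = {-32, -16, -13, -10, -5, 0, 3, 4, 5, 6, 9, 11, 12, 14, 17, 20, 21, 22, 23, 24, 26, 27, 31, 32, 40, 41, 42}, so |A + A| = 27. Thus K = 27/7. For comparison, the minimum possible |A + A| over all 7-element sets is 2·7 − 1 = 13 (so min K = 13/7), attained only by arithmetic progressions.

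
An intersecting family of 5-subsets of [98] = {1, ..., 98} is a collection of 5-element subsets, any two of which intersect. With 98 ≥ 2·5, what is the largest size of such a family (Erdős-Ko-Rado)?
max |F| = C(97, 4) = 3464840

The Erdős-Ko-Rado theorem states: for n ≥ 2k, an intersecting family of k-subsets of an n-element set has size at most C(n − 1, k − 1), with equality for 'star' families {A ⊆ [n] : |A| = k, i ∈ A} (fix an element i). For n = 98, k = 5: C(97, 4) = 3464840.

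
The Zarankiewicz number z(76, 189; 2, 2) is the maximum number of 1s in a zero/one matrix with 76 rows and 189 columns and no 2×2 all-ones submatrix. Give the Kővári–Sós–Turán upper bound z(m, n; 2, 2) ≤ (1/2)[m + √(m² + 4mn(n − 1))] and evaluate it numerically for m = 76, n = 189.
z(76, 189; 2, 2) ≤ (1/2)[76 + √(76² + 4·76·189·188)] = (1/2)[76 + √10807504] = 1681.7384

Kővári–Sós–Turán: let r_1, ..., r_76 be the row sums and z = Σ r_i the total number of 1s. Each pair of columns can share at most one row with both entries 1 (else a 2×2 all-ones block appears), so Σ_i C(r_i, 2) ≤ C(189, 2) = 17766. By convexity Σ_i C(r_i, 2) ≥ 76·C(z/76, 2) = z(z − 76)/(2·76), giving z² − 76z − 76·189·188 ≤ 0 and hence z ≤ (1/2)[76 + √(5776 + 4·2700432)] = (1/2)[76 + √10807504] ≈ (1/2)(76 + 3287.4768) = 1681.7384.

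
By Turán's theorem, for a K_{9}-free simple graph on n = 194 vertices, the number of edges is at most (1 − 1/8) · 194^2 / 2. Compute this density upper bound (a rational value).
Turán density bound = (7/8) · 194^2/2 = 65863/4 ≈ 16465.75

Turán's theorem: ex(n, K_{r+1}) is achieved by the complete r-partite Turán graph T(n, r) with parts as balanced as possible, and is at most (1 − 1/r) · n^2/2. For r = 8, n = 194: the density bound is (7/8) · 37636/2 = 65863/4 ≈ 16465.75. The integer-valued extremum is e(T(194, 8)) = 16465, which is strictly less than the density bound 65863/4 since 8 ∤ 194 (the parts of T(194, 8) cannot all be equal).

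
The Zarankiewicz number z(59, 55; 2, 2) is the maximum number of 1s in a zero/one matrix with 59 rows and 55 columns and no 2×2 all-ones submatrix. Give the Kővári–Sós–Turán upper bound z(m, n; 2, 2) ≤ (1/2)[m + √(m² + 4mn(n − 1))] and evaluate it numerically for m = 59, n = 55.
z(59, 55; 2, 2) ≤ (1/2)[59 + √(59² + 4·59·55·54)] = (1/2)[59 + √704401] = 449.143

Kővári–Sós–Turán: let r_1, ..., r_59 be the row sums and z = Σ r_i the total number of 1s. Each pair of columns can share at most one row with both entries 1 (else a 2×2 all-ones block appears), so Σ_i C(r_i, 2) ≤ C(55, 2) = 1485. By convexity Σ_i C(r_i, 2) ≥ 59·C(z/59, 2) = z(z − 59)/(2·59), giving z² − 59z − 59·55·54 ≤ 0 and hence z ≤ (1/2)[59 + √(3481 + 4·175230)] = (1/2)[59 + √704401] ≈ (1/2)(59 + 839.286) = 449.143.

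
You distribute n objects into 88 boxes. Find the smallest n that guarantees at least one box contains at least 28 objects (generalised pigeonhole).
n = (28 − 1)·88 + 1 = 2377

By the generalised pigeonhole principle, to guarantee some box contains ≥ r objects we need more than (r − 1) · k objects total. Threshold: n = (r − 1) · k + 1. With r = 28 and k = 88: n = 27 · 88 + 1 = 2376 + 1 = 2377. For n = 2376 = 27 · 88, we can put exactly 27 objects in every box, avoiding 28 in any single one — so 2377 is tight.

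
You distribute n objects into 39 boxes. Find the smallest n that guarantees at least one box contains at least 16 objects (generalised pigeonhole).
n = (16 − 1)·39 + 1 = 586

By the generalised pigeonhole principle, to guarantee some box contains ≥ r objects we need more than (r − 1) · k objects total. Threshold: n = (r − 1) · k + 1. With r = 16 and k = 39: n = 15 · 39 + 1 = 585 + 1 = 586. For n = 585 = 15 · 39, we can put exactly 15 objects in every box, avoiding 16 in any single one — so 586 is tight.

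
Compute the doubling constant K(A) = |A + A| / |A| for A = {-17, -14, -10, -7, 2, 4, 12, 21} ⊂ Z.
K = |A + A| / |A| = 32/8 = 4

Enumerate A + A = {a + b : a, b ∈ A}. With |A| = 8, there are |A|^2 = 64 ordered sum pairs; collecting distinct values, A + A = {-34, -31, -28, -27, -24, -21, -20, -17, -15, -14, -13, -12, -10, -8, -6, -5, -3, -2, 2, 4, 5, 6, 7, 8, 11, 14, 16, 23, 24, 25, 33, 42}, so |A + A| = 32. Thus K = 32/8 = 4. For comparison, the minimum possible |A + A| over all 8-element sets is 2·8 − 1 = 15 (so min K = 15/8), attained only by arithmetic progressions.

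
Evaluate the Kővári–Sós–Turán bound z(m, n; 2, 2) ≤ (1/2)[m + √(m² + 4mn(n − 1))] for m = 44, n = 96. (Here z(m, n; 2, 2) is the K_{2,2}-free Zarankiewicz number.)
z(44, 96; 2, 2) ≤ (1/2)[44 + √(44² + 4·44·96·95)] = (1/2)[44 + √1607056] = 655.8486

Kővári–Sós–Turán: let r_1, ..., r_44 be the row sums and z = Σ r_i the total number of 1s. Each pair of columns can share at most one row with both entries 1 (else a 2×2 all-ones block appears), so Σ_i C(r_i, 2) ≤ C(96, 2) = 4560. By convexity Σ_i C(r_i, 2) ≥ 44·C(z/44, 2) = z(z − 44)/(2·44), giving z² − 44z − 44·96·95 ≤ 0 and hence z ≤ (1/2)[44 + √(1936 + 4·401280)] = (1/2)[44 + √1607056] ≈ (1/2)(44 + 1267.6971) = 655.8486.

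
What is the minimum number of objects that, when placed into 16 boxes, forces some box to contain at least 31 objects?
n = (31 − 1)·16 + 1 = 481

By the generalised pigeonhole principle, to guarantee some box contains ≥ r objects we need more than (r − 1) · k objects total. Threshold: n = (r − 1) · k + 1. With r = 31 and k = 16: n = 30 · 16 + 1 = 480 + 1 = 481. For n = 480 = 30 · 16, we can put exactly 30 objects in every box, avoiding 31 in any single one — so 481 is tight.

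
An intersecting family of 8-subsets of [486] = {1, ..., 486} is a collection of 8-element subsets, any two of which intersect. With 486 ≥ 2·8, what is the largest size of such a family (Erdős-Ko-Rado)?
max |F| = C(485, 7) = 1199147371856720

Erdős-Ko-Rado (1961): when n ≥ 2k, max |F| = C(n−1, k−1). The bound is attained by the star {A : i ∈ A} for any fixed i ∈ [n]. Here C(486−1, 8−1) = C(485, 7) = 1199147371856720.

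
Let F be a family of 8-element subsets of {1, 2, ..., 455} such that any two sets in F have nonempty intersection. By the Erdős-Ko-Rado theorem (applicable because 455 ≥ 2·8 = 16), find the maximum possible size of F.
max |F| = C(454, 7) = 752965996031040

Erdős-Ko-Rado (1961): when n ≥ 2k, max |F| = C(n−1, k−1). The bound is attained by the star {A : i ∈ A} for any fixed i ∈ [n]. Here C(455−1, 8−1) = C(454, 7) = 752965996031040.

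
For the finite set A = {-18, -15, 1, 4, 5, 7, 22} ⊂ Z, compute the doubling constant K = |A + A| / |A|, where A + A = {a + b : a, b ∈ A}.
K = |A + A| / |A| = 25/7

Enumerate A + A = {a + b : a, b ∈ A}. With |A| = 7, there are |A|^2 = 49 ordered sum pairs; collecting distinct values, A + A = {-36, -33, -30, -17, -14, -13, -11, -10, -8, 2, 4, 5, 6, 7, 8, 9, 10, 11, 12, 14, 23, 26, 27, 29, 44}, so |A + A| = 25. Thus K = 25/7. For comparison, the minimum possible |A + A| over all 7-element sets is 2·7 − 1 = 13 (so min K = 13/7), attained only by arithmetic progressions.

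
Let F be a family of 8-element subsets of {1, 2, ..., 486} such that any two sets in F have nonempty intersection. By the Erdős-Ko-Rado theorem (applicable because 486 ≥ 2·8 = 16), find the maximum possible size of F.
max |F| = C(485, 7) = 1199147371856720

Erdős-Ko-Rado (1961): when n ≥ 2k, max |F| = C(n−1, k−1). The bound is attained by the star {A : i ∈ A} for any fixed i ∈ [n]. Here C(486−1, 8−1) = C(485, 7) = 1199147371856720.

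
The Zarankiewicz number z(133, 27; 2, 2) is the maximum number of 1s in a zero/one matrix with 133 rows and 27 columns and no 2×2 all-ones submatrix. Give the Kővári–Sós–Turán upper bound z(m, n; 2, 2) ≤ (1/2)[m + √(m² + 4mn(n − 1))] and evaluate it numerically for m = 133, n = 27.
z(133, 27; 2, 2) ≤ (1/2)[133 + √(133² + 4·133·27·26)] = (1/2)[133 + √391153] = 379.2111

Kővári–Sós–Turán: let r_1, ..., r_133 be the row sums and z = Σ r_i the total number of 1s. Each pair of columns can share at most one row with both entries 1 (else a 2×2 all-ones block appears), so Σ_i C(r_i, 2) ≤ C(27, 2) = 351. By convexity Σ_i C(r_i, 2) ≥ 133·C(z/133, 2) = z(z − 133)/(2·133), giving z² − 133z − 133·27·26 ≤ 0 and hence z ≤ (1/2)[133 + √(17689 + 4·93366)] = (1/2)[133 + √391153] ≈ (1/2)(133 + 625.4223) = 379.2111.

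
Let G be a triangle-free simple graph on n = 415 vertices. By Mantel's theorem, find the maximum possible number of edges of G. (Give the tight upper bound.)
ex(415, K_3) = ⌊415^2/4⌋ = 43056

Mantel (1907): a triangle-free graph on n vertices has at most ⌊n^2/4⌋ edges, with equality for the complete bipartite graph K_{⌊n/2⌋, ⌈n/2⌉}. For n = 415: ⌊415^2/4⌋ = ⌊172225/4⌋ = 43056. The extremal graph is K_{207, 208}, which has 207·208 = 43056 edges.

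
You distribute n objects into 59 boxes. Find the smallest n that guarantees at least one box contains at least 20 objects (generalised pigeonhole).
n = (20 − 1)·59 + 1 = 1122

By the generalised pigeonhole principle, to guarantee some box contains ≥ r objects we need more than (r − 1) · k objects total. Threshold: n = (r − 1) · k + 1. With r = 20 and k = 59: n = 19 · 59 + 1 = 1121 + 1 = 1122. For n = 1121 = 19 · 59, we can put exactly 19 objects in every box, avoiding 20 in any single one — so 1122 is tight.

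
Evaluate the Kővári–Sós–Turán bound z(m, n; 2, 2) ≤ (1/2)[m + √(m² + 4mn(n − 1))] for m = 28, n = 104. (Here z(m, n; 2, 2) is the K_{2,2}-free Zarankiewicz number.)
z(28, 104; 2, 2) ≤ (1/2)[28 + √(28² + 4·28·104·103)] = (1/2)[28 + √1200528] = 561.843

Kővári–Sós–Turán: let r_1, ..., r_28 be the row sums and z = Σ r_i the total number of 1s. Each pair of columns can share at most one row with both entries 1 (else a 2×2 all-ones block appears), so Σ_i C(r_i, 2) ≤ C(104, 2) = 5356. By convexity Σ_i C(r_i, 2) ≥ 28·C(z/28, 2) = z(z − 28)/(2·28), giving z² − 28z − 28·104·103 ≤ 0 and hence z ≤ (1/2)[28 + √(784 + 4·299936)] = (1/2)[28 + √1200528] ≈ (1/2)(28 + 1095.6861) = 561.843.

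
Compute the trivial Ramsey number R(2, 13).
R(2, 13) = 13

R(2, k) = k for all k ≥ 2: in a 2-colouring of K_k, either some edge is red (a red K_2) or all edges are blue (a blue K_k). And K_{12} coloured all-blue has no blue K_13, so R(2, 13) > 12. Hence R(2, 13) = 13.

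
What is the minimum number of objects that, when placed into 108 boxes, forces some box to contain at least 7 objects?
n = (7 − 1)·108 + 1 = 649

By the generalised pigeonhole principle, to guarantee some box contains ≥ r objects we need more than (r − 1) · k objects total. Threshold: n = (r − 1) · k + 1. With r = 7 and k = 108: n = 6 · 108 + 1 = 648 + 1 = 649. For n = 648 = 6 · 108, we can put exactly 6 objects in every box, avoiding 7 in any single one — so 649 is tight.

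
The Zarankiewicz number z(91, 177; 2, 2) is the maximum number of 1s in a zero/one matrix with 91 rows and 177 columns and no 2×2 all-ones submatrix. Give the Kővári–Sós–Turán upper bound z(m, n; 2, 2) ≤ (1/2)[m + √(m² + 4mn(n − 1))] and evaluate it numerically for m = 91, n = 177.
z(91, 177; 2, 2) ≤ (1/2)[91 + √(91² + 4·91·177·176)] = (1/2)[91 + √11347609] = 1729.8106

Kővári–Sós–Turán: let r_1, ..., r_91 be the row sums and z = Σ r_i the total number of 1s. Each pair of columns can share at most one row with both entries 1 (else a 2×2 all-ones block appears), so Σ_i C(r_i, 2) ≤ C(177, 2) = 15576. By convexity Σ_i C(r_i, 2) ≥ 91·C(z/91, 2) = z(z − 91)/(2·91), giving z² − 91z − 91·177·176 ≤ 0 and hence z ≤ (1/2)[91 + √(8281 + 4·2834832)] = (1/2)[91 + √11347609] ≈ (1/2)(91 + 3368.6212) = 1729.8106.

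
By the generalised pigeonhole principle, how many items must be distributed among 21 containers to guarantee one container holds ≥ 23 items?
n = (23 − 1)·21 + 1 = 463

By the generalised pigeonhole principle, to guarantee some box contains ≥ r objects we need more than (r − 1) · k objects total. Threshold: n = (r − 1) · k + 1. With r = 23 and k = 21: n = 22 · 21 + 1 = 462 + 1 = 463. For n = 462 = 22 · 21, we can put exactly 22 objects in every box, avoiding 23 in any single one — so 463 is tight.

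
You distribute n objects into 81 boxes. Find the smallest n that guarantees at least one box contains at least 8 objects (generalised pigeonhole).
n = (8 − 1)·81 + 1 = 568

By the generalised pigeonhole principle, to guarantee some box contains ≥ r objects we need more than (r − 1) · k objects total. Threshold: n = (r − 1) · k + 1. With r = 8 and k = 81: n = 7 · 81 + 1 = 567 + 1 = 568. For n = 567 = 7 · 81, we can put exactly 7 objects in every box, avoiding 8 in any single one — so 568 is tight.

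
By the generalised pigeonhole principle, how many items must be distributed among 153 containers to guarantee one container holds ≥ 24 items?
n = (24 − 1)·153 + 1 = 3520

By the generalised pigeonhole principle, to guarantee some box contains ≥ r objects we need more than (r − 1) · k objects total. Threshold: n = (r − 1) · k + 1. With r = 24 and k = 153: n = 23 · 153 + 1 = 3519 + 1 = 3520. For n = 3519 = 23 · 153, we can put exactly 23 objects in every box, avoiding 24 in any single one — so 3520 is tight.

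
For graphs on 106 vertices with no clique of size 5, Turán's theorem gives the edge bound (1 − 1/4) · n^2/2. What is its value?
Turán density bound = (3/4) · 106^2/2 = 8427/2 ≈ 4213.5

Turán's theorem: ex(n, K_{r+1}) is achieved by the complete r-partite Turán graph T(n, r) with parts as balanced as possible, and is at most (1 − 1/r) · n^2/2. For r = 4, n = 106: the density bound is (3/4) · 11236/2 = 8427/2 ≈ 4213.5. The integer-valued extremum is e(T(106, 4)) = 4213, which is strictly less than the density bound 8427/2 since 4 ∤ 106 (the parts of T(106, 4) cannot all be equal).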